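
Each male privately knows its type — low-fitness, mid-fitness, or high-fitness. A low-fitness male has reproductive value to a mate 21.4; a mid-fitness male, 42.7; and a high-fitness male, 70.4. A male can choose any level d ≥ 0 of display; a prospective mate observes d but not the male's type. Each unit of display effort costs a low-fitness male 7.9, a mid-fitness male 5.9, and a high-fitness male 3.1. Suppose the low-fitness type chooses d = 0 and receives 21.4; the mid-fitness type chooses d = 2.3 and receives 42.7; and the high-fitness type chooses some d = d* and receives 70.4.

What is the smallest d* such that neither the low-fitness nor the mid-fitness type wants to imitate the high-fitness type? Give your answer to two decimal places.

Low-fitness type (on-path payoff 21.4) won't mimic when 21.4 ≥ 70.4 − 7.9·d*, i.e. d* ≥ 6.20.
Mid-fitness type (on-path payoff 42.7 − 5.9×2.3 = 29.13) won't mimic when 29.13 ≥ 70.4 − 5.9·d*, i.e. d* ≥ 6.99.
Both must hold, so d* = max(6.20, 6.99) = 6.99. The mid-fitness type's constraint binds.

6.99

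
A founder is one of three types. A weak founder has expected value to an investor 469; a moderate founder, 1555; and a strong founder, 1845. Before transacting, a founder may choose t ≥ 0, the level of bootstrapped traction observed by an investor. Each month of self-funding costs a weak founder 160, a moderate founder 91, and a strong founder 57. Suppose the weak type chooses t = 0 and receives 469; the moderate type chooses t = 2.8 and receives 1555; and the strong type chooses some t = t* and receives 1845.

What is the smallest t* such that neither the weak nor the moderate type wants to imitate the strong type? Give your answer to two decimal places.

Weak type (on-path payoff 469) won't mimic when 469 ≥ 1845 − 160·t*, i.e. t* ≥ 8.60.
Moderate type (on-path payoff 1555 − 91×2.8 = 1300.2) won't mimic when 1300.2 ≥ 1845 − 91·t*, i.e. t* ≥ 5.99.
Both must hold, so t* = max(8.60, 5.99) = 8.60. The weak type's constraint binds.

8.60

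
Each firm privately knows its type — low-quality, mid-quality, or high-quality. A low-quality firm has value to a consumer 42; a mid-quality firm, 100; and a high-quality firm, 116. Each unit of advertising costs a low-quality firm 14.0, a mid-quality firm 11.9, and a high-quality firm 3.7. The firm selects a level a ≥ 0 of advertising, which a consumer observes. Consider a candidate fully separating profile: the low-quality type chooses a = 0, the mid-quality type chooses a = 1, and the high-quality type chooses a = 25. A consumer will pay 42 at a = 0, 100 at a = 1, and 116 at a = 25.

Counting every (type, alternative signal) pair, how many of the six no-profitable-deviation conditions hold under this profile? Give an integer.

Mid-quality (own payoff 100 − 11.9×1 = 88.1): to a=0 gives 42 → no gain ✓; to a=25 gives 116 − 11.9×25 = -181.5 → no gain ✓.
Low-quality (own payoff 42): to a=1 gives 100 − 14.0×1 = 86 → profitable ✗; to a=25 gives 116 − 14.0×25 = -234 → no gain ✓.
High-quality (own payoff 116 − 3.7×25 = 23.5): to a=0 gives 42 → profitable ✗; to a=1 gives 100 − 3.7×1 = 96.3 → profitable ✗.
3 of the 6 constraints hold; not an equilibrium.

3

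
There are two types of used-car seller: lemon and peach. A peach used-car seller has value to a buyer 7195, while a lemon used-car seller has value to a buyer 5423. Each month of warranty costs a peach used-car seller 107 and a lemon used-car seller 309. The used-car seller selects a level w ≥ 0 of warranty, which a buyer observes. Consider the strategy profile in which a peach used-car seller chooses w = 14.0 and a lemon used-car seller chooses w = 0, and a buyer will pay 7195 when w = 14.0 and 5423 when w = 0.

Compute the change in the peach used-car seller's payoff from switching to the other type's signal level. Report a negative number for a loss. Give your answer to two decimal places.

Playing w = 14.0 the peach used-car seller receives 7195 − 107 × 14.0 = 5697.
Deviating to w = 0 yields 5423 instead.
Gain from deviating: 5423 − 5697 = -274.00.
The gain is negative, so the peach type's incentive-compatibility constraint is satisfied.

-274.00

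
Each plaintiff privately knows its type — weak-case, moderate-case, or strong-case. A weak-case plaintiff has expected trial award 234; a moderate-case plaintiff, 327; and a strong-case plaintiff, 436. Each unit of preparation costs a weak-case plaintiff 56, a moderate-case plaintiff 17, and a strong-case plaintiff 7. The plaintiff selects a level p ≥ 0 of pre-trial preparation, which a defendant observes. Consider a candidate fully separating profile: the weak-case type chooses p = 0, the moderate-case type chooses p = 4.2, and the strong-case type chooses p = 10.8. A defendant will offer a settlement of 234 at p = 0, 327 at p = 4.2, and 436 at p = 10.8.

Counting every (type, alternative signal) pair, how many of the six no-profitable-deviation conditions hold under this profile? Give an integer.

Weak-case (own payoff 234): to p=4.2 gives 327 − 56×4.2 = 91.8 → no gain ✓; to p=10.8 gives 436 − 56×10.8 = -168.8 → no gain ✓.
Moderate-case (own payoff 327 − 17×4.2 = 255.6): to p=0 gives 234 → no gain ✓; to p=10.8 gives 436 − 17×10.8 = 252.4 → no gain ✓.
Strong-case (own payoff 436 − 7×10.8 = 360.4): to p=0 gives 234 → no gain ✓; to p=4.2 gives 327 − 7×4.2 = 297.6 → no gain ✓.
6 of the 6 constraints hold; this profile is a separating equilibrium.

6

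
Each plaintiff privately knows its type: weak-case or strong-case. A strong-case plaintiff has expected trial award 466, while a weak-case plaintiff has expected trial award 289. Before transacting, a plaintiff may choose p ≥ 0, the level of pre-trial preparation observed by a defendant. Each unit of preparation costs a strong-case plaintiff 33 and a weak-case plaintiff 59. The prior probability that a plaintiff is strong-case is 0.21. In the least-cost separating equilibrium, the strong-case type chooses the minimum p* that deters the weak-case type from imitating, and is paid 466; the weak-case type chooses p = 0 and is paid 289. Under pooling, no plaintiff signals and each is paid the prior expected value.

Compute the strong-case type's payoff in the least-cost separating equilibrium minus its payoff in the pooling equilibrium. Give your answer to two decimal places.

40.83

Least-cost separating signal: p* solves 289 = 466 − 59·p*, so p* = (466 − 289)/59 = 3.
Strong-case type's separating payoff: 466 − 33 × p* = 466 − 33 × (466 − 289)/59 = 466 − 5841/59 = 367.
Pooling payoff: 0.21 × 466 + 0.79 × 289 = 326.17.
Difference: 367 − 326.17 = 40.83.
The strong-case type prefers to separate.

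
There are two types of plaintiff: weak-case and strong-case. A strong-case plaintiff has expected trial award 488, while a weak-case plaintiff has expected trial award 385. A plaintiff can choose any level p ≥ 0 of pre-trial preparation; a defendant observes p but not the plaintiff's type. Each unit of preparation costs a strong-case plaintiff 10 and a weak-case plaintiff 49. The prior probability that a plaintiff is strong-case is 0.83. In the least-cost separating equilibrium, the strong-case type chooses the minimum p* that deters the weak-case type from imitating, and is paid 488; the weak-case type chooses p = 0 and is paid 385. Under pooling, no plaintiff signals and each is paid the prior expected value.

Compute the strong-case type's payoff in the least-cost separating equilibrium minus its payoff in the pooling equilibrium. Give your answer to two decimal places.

Least-cost separating signal: p* solves 385 = 488 − 49·p*, so p* = (488 − 385)/49 ≈ 2.1020.
Strong-case type's separating payoff: 488 − 10 × p* = 488 − 10 × (488 − 385)/49 = 488 − 1030/49 ≈ 466.9796.
Pooling payoff: 0.83 × 488 + 0.17 × 385 = 470.49.
Difference: 466.9796 − 470.49 = -3.5104, i.e. -3.51 to two decimal places.
The strong-case type would prefer the pooling outcome.

-3.51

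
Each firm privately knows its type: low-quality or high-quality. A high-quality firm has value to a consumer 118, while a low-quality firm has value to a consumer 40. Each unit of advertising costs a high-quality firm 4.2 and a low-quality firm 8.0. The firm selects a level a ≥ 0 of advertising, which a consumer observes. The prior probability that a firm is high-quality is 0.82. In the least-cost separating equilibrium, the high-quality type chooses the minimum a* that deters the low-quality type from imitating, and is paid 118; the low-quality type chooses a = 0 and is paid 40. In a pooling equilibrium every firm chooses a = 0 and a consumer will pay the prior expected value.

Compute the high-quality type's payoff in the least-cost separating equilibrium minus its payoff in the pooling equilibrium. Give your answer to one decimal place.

-26.9

Least-cost separating signal: a* solves 40 = 118 − 8.0·a*, so a* = (118 − 40)/8.0 = 9.75.
High-quality type's separating payoff: 118 − 4.2 × a* = 118 − 4.2 × (118 − 40)/8.0 = 118 − 327.6/8.0 = 77.05.
Pooling payoff: 0.82 × 118 + 0.18 × 40 = 103.96.
Difference: 77.05 − 103.96 = -26.91, i.e. -26.9 to one decimal place.
The high-quality type would prefer the pooling outcome.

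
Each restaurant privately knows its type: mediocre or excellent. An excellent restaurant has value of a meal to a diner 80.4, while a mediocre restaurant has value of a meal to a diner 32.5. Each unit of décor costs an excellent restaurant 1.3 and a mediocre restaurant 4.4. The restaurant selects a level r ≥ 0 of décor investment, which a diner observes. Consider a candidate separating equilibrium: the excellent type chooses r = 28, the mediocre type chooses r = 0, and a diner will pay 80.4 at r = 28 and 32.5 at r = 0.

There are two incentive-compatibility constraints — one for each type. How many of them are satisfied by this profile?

2

Excellent type: signal → 80.4 − 1.3 × 28 = 44; deviate to 0 → 32.5. IC holds (44 ≥ 32.5).
Mediocre type: stay at 0 → 32.5; mimic → 80.4 − 4.4 × 28 = -42.8. IC holds (32.5 ≥ -42.8).
2 of 2 constraints hold, so this is a separating equilibrium.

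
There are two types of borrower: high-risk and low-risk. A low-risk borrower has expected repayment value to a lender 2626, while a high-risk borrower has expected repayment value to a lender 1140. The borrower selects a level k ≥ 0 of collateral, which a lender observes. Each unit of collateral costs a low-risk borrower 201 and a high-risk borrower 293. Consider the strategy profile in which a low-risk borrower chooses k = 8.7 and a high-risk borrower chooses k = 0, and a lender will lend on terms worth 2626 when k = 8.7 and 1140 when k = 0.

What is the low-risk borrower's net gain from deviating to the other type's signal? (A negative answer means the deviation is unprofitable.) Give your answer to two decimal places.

262.70

Playing k = 8.7 the low-risk borrower receives 2626 − 201 × 8.7 = 877.3.
Deviating to k = 0 yields 1140 instead.
Gain from deviating: 1140 − 877.3 = 262.70.
The gain is positive, so the low-risk type's incentive-compatibility constraint is violated — this profile is not a separating equilibrium.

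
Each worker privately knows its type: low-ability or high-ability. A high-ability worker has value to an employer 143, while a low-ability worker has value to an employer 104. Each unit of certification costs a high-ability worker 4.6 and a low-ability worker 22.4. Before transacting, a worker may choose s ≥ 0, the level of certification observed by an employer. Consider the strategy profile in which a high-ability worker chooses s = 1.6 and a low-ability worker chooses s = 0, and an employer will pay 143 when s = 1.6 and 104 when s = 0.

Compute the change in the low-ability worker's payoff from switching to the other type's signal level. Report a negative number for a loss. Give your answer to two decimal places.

3.16

Playing s = 0 the low-ability worker receives 104.
Deviating to s = 1.6 brings payment 143 at cost 22.4 × 1.6 = 35.84, netting 107.16.
Gain from deviating: 107.16 − 104 = 3.16.
The gain is positive, so the low-ability type's incentive-compatibility constraint is violated — this profile is not a separating equilibrium.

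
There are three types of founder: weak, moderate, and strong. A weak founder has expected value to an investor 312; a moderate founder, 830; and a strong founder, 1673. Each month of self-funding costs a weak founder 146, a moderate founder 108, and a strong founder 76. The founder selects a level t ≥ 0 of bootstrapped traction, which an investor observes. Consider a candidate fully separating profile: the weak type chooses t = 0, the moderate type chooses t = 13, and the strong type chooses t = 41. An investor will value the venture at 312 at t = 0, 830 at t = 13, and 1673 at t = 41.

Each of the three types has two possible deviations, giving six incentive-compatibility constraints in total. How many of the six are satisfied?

Strong (own payoff 1673 − 76×41 = -1443): to t=0 gives 312 → profitable ✗; to t=13 gives 830 − 76×13 = -158 → profitable ✗.
Weak (own payoff 312): to t=13 gives 830 − 146×13 = -1068 → no gain ✓; to t=41 gives 1673 − 146×41 = -4313 → no gain ✓.
Moderate (own payoff 830 − 108×13 = -574): to t=0 gives 312 → profitable ✗; to t=41 gives 1673 − 108×41 = -2755 → no gain ✓.
3 of the 6 constraints hold; not an equilibrium.

3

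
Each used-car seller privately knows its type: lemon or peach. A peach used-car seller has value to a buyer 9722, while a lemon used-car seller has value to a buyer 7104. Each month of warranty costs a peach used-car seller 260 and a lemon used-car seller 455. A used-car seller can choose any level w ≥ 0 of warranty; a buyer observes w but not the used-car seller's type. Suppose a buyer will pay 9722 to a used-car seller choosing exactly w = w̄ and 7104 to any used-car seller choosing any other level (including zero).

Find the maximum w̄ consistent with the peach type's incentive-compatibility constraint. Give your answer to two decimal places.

10.07

Choosing w̄ yields the peach type 9722 − 260·w̄; choosing zero yields 7104.
The peach type is indifferent at 9722 − 260·w̄ = 7104, i.e. w̄ = (9722 − 7104) / 260 ≈ 10.07.
For any w̄ above 10.07 the peach type would rather pool at zero, so separation collapses.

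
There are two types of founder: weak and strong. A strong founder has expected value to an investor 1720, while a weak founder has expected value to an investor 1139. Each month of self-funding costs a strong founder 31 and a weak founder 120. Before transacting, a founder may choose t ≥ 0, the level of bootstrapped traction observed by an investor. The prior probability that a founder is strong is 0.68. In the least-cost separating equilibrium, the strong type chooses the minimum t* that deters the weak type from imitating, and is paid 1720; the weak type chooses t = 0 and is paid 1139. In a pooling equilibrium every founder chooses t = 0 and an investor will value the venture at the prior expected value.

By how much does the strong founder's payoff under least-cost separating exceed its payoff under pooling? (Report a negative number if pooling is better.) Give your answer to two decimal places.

35.83

Least-cost separating signal: t* solves 1139 = 1720 − 120·t*, so t* = (1720 − 1139)/120 ≈ 4.8417.
Strong type's separating payoff: 1720 − 31 × t* = 1720 − 31 × (1720 − 1139)/120 = 1720 − 18011/120 ≈ 1569.9083.
Pooling payoff: 0.68 × 1720 + 0.32 × 1139 = 1534.08.
Difference: 1569.9083 − 1534.08 = 35.8283, i.e. 35.83 to two decimal places.
The strong type prefers to separate.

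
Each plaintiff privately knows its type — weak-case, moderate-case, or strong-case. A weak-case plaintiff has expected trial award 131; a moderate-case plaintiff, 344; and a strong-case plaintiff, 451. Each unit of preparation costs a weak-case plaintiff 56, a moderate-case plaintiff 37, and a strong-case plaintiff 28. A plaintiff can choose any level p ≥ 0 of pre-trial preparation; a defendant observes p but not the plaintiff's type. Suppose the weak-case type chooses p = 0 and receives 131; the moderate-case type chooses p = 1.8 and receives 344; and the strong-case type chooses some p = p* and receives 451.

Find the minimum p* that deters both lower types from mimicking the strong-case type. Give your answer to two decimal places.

5.71

Weak-case type (on-path payoff 131) won't mimic when 131 ≥ 451 − 56·p*, i.e. p* ≥ 5.71.
Moderate-case type (on-path payoff 344 − 37×1.8 = 277.4) won't mimic when 277.4 ≥ 451 − 37·p*, i.e. p* ≥ 4.69.
Both must hold, so p* = max(5.71, 4.69) = 5.71. The weak-case type's constraint binds.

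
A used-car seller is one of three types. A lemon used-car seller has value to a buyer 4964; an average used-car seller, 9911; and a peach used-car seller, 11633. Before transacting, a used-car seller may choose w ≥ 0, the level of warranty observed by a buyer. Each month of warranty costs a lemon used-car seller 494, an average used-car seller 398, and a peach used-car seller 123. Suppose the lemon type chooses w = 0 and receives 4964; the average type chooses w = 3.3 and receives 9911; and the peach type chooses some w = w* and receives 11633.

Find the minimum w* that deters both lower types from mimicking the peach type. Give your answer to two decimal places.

13.50

Lemon type (on-path payoff 4964) won't mimic when 4964 ≥ 11633 − 494·w*, i.e. w* ≥ 13.50.
Average type (on-path payoff 9911 − 398×3.3 = 8597.6) won't mimic when 8597.6 ≥ 11633 − 398·w*, i.e. w* ≥ 7.63.
Both must hold, so w* = max(13.50, 7.63) = 13.50. The lemon type's constraint binds.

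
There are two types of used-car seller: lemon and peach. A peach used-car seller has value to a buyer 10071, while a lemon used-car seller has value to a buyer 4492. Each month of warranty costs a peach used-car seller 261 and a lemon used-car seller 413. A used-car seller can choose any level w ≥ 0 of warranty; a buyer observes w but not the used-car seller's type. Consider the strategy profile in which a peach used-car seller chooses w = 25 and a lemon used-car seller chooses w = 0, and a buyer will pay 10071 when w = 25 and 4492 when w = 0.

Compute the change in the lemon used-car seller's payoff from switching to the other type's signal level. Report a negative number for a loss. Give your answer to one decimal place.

-4746.0

Playing w = 0 the lemon used-car seller receives 4492.
Deviating to w = 25 brings payment 10071 at cost 413 × 25 = 10325, netting -254.
Gain from deviating: -254 − 4492 = -4746.0.
The gain is negative, so the lemon type's incentive-compatibility constraint is satisfied.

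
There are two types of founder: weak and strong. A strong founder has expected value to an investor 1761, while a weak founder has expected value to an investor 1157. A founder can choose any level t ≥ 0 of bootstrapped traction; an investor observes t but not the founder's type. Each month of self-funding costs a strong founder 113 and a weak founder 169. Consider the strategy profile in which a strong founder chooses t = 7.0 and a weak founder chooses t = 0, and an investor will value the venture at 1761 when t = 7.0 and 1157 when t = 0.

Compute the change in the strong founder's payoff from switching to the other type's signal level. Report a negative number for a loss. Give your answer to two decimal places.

Playing t = 7.0 the strong founder receives 1761 − 113 × 7.0 = 970.
Deviating to t = 0 yields 1157 instead.
Gain from deviating: 1157 − 970 = 187.00.
The gain is positive, so the strong type's incentive-compatibility constraint is violated — this profile is not a separating equilibrium.

187.00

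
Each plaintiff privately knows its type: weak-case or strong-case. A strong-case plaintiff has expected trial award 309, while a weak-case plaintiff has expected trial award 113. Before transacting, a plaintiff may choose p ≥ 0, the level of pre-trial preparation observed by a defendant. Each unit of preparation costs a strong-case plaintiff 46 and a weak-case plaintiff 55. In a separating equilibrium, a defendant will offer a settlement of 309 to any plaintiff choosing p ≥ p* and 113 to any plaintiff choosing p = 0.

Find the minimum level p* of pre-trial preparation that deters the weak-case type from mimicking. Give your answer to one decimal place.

A weak-case plaintiff choosing p = 0 receives 113.
Imitating at p* instead would pay 309 at cost 55·p*, netting 309 − 55·p*.
Indifference: 113 = 309 − 55·p*, so p* = (309 − 113) / 55 ≈ 3.6.
This is the weak-case type's binding incentive-compatibility constraint; any p ≥ 3.6 sustains separation on that side.

3.6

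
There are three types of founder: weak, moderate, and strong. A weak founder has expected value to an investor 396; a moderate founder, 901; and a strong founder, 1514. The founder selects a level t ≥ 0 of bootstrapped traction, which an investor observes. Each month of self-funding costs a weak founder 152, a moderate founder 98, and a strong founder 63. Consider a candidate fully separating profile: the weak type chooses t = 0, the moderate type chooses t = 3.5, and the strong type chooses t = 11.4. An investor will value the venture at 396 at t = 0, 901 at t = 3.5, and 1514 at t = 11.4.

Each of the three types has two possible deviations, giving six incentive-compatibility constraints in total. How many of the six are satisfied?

6

Weak (own payoff 396): to t=3.5 gives 901 − 152×3.5 = 369 → no gain ✓; to t=11.4 gives 1514 − 152×11.4 = -218.8 → no gain ✓.
Moderate (own payoff 901 − 98×3.5 = 558): to t=0 gives 396 → no gain ✓; to t=11.4 gives 1514 − 98×11.4 = 396.8 → no gain ✓.
Strong (own payoff 1514 − 63×11.4 = 795.8): to t=0 gives 396 → no gain ✓; to t=3.5 gives 901 − 63×3.5 = 680.5 → no gain ✓.
6 of the 6 constraints hold; this profile is a separating equilibrium.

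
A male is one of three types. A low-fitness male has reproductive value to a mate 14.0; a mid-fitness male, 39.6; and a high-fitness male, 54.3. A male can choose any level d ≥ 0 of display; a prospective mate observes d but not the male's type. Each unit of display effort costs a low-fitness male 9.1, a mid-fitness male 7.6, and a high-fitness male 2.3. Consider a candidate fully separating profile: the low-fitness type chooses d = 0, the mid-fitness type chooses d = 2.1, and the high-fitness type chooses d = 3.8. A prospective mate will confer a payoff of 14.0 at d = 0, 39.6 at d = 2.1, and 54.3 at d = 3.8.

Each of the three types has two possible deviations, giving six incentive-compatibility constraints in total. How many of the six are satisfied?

3

High-fitness (own payoff 54.3 − 2.3×3.8 = 45.56): to d=0 gives 14.0 → no gain ✓; to d=2.1 gives 39.6 − 2.3×2.1 = 34.77 → no gain ✓.
Low-fitness (own payoff 14.0): to d=2.1 gives 39.6 − 9.1×2.1 = 20.49 → profitable ✗; to d=3.8 gives 54.3 − 9.1×3.8 = 19.72 → profitable ✗.
Mid-fitness (own payoff 39.6 − 7.6×2.1 = 23.64): to d=0 gives 14.0 → no gain ✓; to d=3.8 gives 54.3 − 7.6×3.8 = 25.42 → profitable ✗.
3 of the 6 constraints hold; not an equilibrium.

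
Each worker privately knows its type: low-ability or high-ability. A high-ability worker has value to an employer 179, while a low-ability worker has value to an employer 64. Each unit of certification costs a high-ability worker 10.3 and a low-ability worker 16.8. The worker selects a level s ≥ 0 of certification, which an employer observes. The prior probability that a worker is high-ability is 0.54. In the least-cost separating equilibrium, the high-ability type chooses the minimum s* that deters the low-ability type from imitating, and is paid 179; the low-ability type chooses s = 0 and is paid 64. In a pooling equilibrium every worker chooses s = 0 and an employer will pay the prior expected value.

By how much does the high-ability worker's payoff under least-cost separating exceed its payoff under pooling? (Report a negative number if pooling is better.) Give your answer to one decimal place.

-17.6

Least-cost separating signal: s* solves 64 = 179 − 16.8·s*, so s* = (179 − 64)/16.8 ≈ 6.8452.
High-ability type's separating payoff: 179 − 10.3 × s* = 179 − 10.3 × (179 − 64)/16.8 = 179 − 1184.5/16.8 ≈ 108.494.
Pooling payoff: 0.54 × 179 + 0.46 × 64 = 126.1.
Difference: 108.494 − 126.1 = -17.606, i.e. -17.6 to one decimal place.
The high-ability type would prefer the pooling outcome.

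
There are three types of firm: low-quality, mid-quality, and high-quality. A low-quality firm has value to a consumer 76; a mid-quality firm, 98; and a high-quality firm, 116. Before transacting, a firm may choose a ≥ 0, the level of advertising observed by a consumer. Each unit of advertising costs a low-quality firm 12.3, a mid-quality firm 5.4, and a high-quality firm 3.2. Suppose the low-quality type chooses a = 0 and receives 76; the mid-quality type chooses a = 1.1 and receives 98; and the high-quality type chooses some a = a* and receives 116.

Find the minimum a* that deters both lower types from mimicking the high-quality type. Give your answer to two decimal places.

Low-quality type (on-path payoff 76) won't mimic when 76 ≥ 116 − 12.3·a*, i.e. a* ≥ 3.25.
Mid-quality type (on-path payoff 98 − 5.4×1.1 = 92.06) won't mimic when 92.06 ≥ 116 − 5.4·a*, i.e. a* ≥ 4.43.
Both must hold, so a* = max(3.25, 4.43) = 4.43. The mid-quality type's constraint binds.

4.43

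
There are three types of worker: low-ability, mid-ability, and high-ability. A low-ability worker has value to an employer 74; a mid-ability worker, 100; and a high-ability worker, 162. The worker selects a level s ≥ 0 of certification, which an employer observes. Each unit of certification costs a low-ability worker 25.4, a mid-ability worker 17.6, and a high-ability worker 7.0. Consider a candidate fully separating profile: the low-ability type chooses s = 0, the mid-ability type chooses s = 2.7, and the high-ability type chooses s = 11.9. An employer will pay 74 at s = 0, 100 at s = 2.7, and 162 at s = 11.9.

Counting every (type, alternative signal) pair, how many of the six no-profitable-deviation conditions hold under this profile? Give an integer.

4

Mid-ability (own payoff 100 − 17.6×2.7 = 52.48): to s=0 gives 74 → profitable ✗; to s=11.9 gives 162 − 17.6×11.9 = -47.44 → no gain ✓.
High-ability (own payoff 162 − 7.0×11.9 = 78.7): to s=0 gives 74 → no gain ✓; to s=2.7 gives 100 − 7.0×2.7 = 81.1 → profitable ✗.
Low-ability (own payoff 74): to s=2.7 gives 100 − 25.4×2.7 = 31.42 → no gain ✓; to s=11.9 gives 162 − 25.4×11.9 = -140.26 → no gain ✓.
4 of the 6 constraints hold; not an equilibrium.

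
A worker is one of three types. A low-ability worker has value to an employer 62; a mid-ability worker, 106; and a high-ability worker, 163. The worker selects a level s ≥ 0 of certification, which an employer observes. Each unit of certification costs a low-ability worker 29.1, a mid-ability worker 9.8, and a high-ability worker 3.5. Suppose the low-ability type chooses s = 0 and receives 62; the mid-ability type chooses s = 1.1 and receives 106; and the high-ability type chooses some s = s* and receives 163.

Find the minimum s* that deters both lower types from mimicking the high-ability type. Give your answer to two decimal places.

Low-ability type (on-path payoff 62) won't mimic when 62 ≥ 163 − 29.1·s*, i.e. s* ≥ 3.47.
Mid-ability type (on-path payoff 106 − 9.8×1.1 = 95.22) won't mimic when 95.22 ≥ 163 − 9.8·s*, i.e. s* ≥ 6.92.
Both must hold, so s* = max(3.47, 6.92) = 6.92. The mid-ability type's constraint binds.

6.92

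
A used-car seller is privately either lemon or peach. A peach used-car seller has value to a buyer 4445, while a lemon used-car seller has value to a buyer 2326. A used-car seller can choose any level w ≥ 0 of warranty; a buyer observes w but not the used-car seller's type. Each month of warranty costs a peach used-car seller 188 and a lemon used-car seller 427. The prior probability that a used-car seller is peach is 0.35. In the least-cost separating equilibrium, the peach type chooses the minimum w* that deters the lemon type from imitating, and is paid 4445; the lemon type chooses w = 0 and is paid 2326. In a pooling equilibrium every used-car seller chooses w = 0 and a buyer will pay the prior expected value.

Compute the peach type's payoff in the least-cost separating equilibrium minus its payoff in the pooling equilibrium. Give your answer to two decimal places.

444.39

Least-cost separating signal: w* solves 2326 = 4445 − 427·w*, so w* = (4445 − 2326)/427 ≈ 4.9625.
Peach type's separating payoff: 4445 − 188 × w* = 4445 − 188 × (4445 − 2326)/427 = 4445 − 398372/427 ≈ 3512.0445.
Pooling payoff: 0.35 × 4445 + 0.65 × 2326 = 3067.65.
Difference: 3512.0445 − 3067.65 = 444.3945, i.e. 444.39 to two decimal places.
The peach type prefers to separate.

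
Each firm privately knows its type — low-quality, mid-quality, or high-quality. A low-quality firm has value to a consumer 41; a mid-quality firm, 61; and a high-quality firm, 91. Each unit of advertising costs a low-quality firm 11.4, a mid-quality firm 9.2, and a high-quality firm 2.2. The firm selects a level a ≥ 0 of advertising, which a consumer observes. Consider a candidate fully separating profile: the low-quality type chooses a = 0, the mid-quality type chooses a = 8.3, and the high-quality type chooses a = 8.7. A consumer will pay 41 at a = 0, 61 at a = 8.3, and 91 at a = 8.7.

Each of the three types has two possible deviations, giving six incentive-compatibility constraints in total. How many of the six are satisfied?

4

High-quality (own payoff 91 − 2.2×8.7 = 71.86): to a=0 gives 41 → no gain ✓; to a=8.3 gives 61 − 2.2×8.3 = 42.74 → no gain ✓.
Mid-quality (own payoff 61 − 9.2×8.3 = -15.36): to a=0 gives 41 → profitable ✗; to a=8.7 gives 91 − 9.2×8.7 = 10.96 → profitable ✗.
Low-quality (own payoff 41): to a=8.3 gives 61 − 11.4×8.3 = -33.62 → no gain ✓; to a=8.7 gives 91 − 11.4×8.7 = -8.18 → no gain ✓.
4 of the 6 constraints hold; not an equilibrium.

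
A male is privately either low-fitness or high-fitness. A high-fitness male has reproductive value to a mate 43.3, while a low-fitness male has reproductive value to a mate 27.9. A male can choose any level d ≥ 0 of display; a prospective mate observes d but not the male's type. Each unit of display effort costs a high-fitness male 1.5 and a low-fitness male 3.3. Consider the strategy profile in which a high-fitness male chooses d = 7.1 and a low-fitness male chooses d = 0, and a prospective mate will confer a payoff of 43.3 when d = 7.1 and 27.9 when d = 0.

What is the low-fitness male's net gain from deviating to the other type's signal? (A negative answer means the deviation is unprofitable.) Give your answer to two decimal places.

-8.03

Playing d = 0 the low-fitness male receives 27.9.
Deviating to d = 7.1 brings payment 43.3 at cost 3.3 × 7.1 = 23.43, netting 19.87.
Gain from deviating: 19.87 − 27.9 = -8.03.
The gain is negative, so the low-fitness type's incentive-compatibility constraint is satisfied.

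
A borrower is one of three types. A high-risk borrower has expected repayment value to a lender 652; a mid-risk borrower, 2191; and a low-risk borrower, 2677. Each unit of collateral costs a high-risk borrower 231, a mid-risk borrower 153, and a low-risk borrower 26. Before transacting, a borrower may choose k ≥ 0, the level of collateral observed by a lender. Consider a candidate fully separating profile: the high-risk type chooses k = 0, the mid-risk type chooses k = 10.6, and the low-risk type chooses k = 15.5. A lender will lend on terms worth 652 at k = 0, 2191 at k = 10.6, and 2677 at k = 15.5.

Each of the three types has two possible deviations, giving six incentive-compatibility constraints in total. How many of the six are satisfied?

5

High-risk (own payoff 652): to k=10.6 gives 2191 − 231×10.6 = -257.6 → no gain ✓; to k=15.5 gives 2677 − 231×15.5 = -903.5 → no gain ✓.
Mid-risk (own payoff 2191 − 153×10.6 = 569.2): to k=0 gives 652 → profitable ✗; to k=15.5 gives 2677 − 153×15.5 = 305.5 → no gain ✓.
Low-risk (own payoff 2677 − 26×15.5 = 2274): to k=0 gives 652 → no gain ✓; to k=10.6 gives 2191 − 26×10.6 = 1915.4 → no gain ✓.
5 of the 6 constraints hold; not an equilibrium.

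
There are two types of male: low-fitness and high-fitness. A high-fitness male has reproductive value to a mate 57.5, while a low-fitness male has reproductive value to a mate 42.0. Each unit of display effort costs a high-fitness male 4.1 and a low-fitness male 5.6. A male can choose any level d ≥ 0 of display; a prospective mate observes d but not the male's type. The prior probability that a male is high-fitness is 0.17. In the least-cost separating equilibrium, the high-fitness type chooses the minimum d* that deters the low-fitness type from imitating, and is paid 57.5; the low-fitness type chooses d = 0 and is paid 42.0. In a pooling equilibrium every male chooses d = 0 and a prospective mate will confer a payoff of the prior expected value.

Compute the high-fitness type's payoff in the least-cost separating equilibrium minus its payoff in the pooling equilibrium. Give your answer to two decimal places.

1.52

Least-cost separating signal: d* solves 42.0 = 57.5 − 5.6·d*, so d* = (57.5 − 42.0)/5.6 ≈ 2.7679.
High-fitness type's separating payoff: 57.5 − 4.1 × d* = 57.5 − 4.1 × (57.5 − 42.0)/5.6 = 57.5 − 63.55/5.6 ≈ 46.1518.
Pooling payoff: 0.17 × 57.5 + 0.83 × 42.0 = 44.635.
Difference: 46.1518 − 44.635 = 1.5168, i.e. 1.52 to two decimal places.
The high-fitness type prefers to separate.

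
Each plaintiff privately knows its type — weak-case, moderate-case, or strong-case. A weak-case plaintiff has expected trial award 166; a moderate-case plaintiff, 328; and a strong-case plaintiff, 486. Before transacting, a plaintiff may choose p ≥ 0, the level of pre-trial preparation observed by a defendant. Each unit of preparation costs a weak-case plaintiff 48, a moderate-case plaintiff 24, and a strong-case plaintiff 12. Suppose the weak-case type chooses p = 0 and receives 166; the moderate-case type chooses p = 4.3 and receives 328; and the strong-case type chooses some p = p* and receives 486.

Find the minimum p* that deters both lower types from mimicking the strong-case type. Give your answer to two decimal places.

10.88

Moderate-case type (on-path payoff 328 − 24×4.3 = 224.8) won't mimic when 224.8 ≥ 486 − 24·p*, i.e. p* ≥ 10.88.
Weak-case type (on-path payoff 166) won't mimic when 166 ≥ 486 − 48·p*, i.e. p* ≥ 6.67.
Both must hold, so p* = max(6.67, 10.88) = 10.88. The moderate-case type's constraint binds.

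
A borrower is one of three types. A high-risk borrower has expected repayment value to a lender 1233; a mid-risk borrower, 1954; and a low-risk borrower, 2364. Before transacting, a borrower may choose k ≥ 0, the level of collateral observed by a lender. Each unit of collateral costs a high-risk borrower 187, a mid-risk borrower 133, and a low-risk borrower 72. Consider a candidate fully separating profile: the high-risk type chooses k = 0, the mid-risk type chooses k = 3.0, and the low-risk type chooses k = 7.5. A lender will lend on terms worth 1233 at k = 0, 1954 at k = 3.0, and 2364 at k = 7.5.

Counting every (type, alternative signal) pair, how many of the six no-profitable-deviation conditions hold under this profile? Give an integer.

5

High-risk (own payoff 1233): to k=3.0 gives 1954 − 187×3.0 = 1393 → profitable ✗; to k=7.5 gives 2364 − 187×7.5 = 961.5 → no gain ✓.
Mid-risk (own payoff 1954 − 133×3.0 = 1555): to k=0 gives 1233 → no gain ✓; to k=7.5 gives 2364 − 133×7.5 = 1366.5 → no gain ✓.
Low-risk (own payoff 2364 − 72×7.5 = 1824): to k=0 gives 1233 → no gain ✓; to k=3.0 gives 1954 − 72×3.0 = 1738 → no gain ✓.
5 of the 6 constraints hold; not an equilibrium.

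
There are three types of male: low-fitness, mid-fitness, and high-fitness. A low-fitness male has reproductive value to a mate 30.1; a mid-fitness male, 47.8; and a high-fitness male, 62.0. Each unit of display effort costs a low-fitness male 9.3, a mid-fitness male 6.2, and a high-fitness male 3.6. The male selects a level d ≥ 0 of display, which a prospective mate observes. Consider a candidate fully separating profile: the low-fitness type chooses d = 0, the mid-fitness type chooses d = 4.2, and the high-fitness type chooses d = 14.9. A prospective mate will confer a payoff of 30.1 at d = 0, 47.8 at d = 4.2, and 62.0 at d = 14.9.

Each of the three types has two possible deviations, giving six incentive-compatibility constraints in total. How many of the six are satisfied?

High-fitness (own payoff 62.0 − 3.6×14.9 = 8.36): to d=0 gives 30.1 → profitable ✗; to d=4.2 gives 47.8 − 3.6×4.2 = 32.68 → profitable ✗.
Low-fitness (own payoff 30.1): to d=4.2 gives 47.8 − 9.3×4.2 = 8.74 → no gain ✓; to d=14.9 gives 62.0 − 9.3×14.9 = -76.57 → no gain ✓.
Mid-fitness (own payoff 47.8 − 6.2×4.2 = 21.76): to d=0 gives 30.1 → profitable ✗; to d=14.9 gives 62.0 − 6.2×14.9 = -30.38 → no gain ✓.
3 of the 6 constraints hold; not an equilibrium.

3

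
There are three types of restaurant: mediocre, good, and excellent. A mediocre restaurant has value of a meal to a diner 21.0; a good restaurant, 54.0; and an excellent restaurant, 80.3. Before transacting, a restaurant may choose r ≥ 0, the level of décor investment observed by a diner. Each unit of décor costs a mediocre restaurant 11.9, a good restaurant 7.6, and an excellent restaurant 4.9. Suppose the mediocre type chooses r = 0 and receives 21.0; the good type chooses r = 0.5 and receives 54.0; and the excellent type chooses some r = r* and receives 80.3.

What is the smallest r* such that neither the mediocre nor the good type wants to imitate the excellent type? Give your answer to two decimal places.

Good type (on-path payoff 54.0 − 7.6×0.5 = 50.2) won't mimic when 50.2 ≥ 80.3 − 7.6·r*, i.e. r* ≥ 3.96.
Mediocre type (on-path payoff 21.0) won't mimic when 21.0 ≥ 80.3 − 11.9·r*, i.e. r* ≥ 4.98.
Both must hold, so r* = max(4.98, 3.96) = 4.98. The mediocre type's constraint binds.

4.98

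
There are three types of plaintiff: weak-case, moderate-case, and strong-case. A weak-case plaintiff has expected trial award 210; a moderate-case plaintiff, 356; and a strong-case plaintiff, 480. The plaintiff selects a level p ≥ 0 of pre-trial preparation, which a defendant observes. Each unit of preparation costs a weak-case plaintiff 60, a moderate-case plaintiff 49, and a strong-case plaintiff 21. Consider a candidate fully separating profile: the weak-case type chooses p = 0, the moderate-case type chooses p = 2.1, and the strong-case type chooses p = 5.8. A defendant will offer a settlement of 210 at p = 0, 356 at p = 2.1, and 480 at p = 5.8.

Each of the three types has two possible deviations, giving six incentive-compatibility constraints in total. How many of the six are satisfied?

Strong-case (own payoff 480 − 21×5.8 = 358.2): to p=0 gives 210 → no gain ✓; to p=2.1 gives 356 − 21×2.1 = 311.9 → no gain ✓.
Moderate-case (own payoff 356 − 49×2.1 = 253.1): to p=0 gives 210 → no gain ✓; to p=5.8 gives 480 − 49×5.8 = 195.8 → no gain ✓.
Weak-case (own payoff 210): to p=2.1 gives 356 − 60×2.1 = 230 → profitable ✗; to p=5.8 gives 480 − 60×5.8 = 132 → no gain ✓.
5 of the 6 constraints hold; not an equilibrium.

5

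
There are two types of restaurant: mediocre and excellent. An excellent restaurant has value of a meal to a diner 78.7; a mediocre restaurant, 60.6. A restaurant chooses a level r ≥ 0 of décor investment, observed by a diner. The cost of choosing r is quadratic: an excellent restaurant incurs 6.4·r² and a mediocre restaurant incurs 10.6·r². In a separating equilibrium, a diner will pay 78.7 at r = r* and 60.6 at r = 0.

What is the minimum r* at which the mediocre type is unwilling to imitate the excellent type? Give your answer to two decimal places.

1.31

The mediocre type at r = 0 receives 60.6; imitating at r* yields 78.7 − 10.6·r*².
Indifference: 60.6 = 78.7 − 10.6·r*², so r*² = (78.7 − 60.6) / 10.6 ≈ 1.7075.
r* = √1.7075 ≈ 1.31.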